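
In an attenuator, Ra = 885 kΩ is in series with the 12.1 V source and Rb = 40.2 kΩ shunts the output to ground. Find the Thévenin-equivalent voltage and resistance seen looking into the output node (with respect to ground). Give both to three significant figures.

V_th is the open-circuit tap voltage: 12.1 × 40.2/(885 + 40.2) = 0.526 V.
With the supply zeroed, Ra and Rb appear in parallel from the tap: R_th = Ra‖Rb = (885 × 40.2)/925.2 = 38.5 kΩ.

V_th = 0.526 V, R_th = 38.5 kΩ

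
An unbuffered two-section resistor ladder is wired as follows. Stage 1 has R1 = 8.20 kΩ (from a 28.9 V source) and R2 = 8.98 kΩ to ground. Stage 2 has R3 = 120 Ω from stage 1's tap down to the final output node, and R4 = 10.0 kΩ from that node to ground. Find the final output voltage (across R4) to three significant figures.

V_out ≈ 10.5 V

Stage 2 presents R3+R4 = 10120 Ω as a load on stage 1's tap.
Stage 1's lower leg becomes R2‖(R3+R4) = 4758 Ω, so V_mid = 28.9 × 4758/12960 = 10.61 V.
Stage 2 is itself unloaded: V_out = V_mid × R4/(R3+R4) = 10.61 × 10000/10120 = 10.5 V.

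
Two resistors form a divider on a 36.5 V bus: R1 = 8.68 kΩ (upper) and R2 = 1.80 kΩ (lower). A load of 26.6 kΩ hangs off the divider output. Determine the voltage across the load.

V_out ≈ 5.94 V

The load sits in parallel with R2: R2‖R_L = (1.80 × 26.6) / (1.80 + 26.6) = 1.686 kΩ.
V_out = 36.5 × 1.686 / (8.68 + 1.686) = 36.5 × 1.686/10.37 = 5.94 V.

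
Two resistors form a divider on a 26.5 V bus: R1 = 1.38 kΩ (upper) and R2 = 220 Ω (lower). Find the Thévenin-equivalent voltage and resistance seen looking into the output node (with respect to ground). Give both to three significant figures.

V_th is the open-circuit tap voltage: 26.5 × 220/(1380 + 220) = 3.64 V.
With the supply zeroed, R1 and R2 appear in parallel from the tap: R_th = R1‖R2 = (1380 × 220)/1600 = 190 Ω.

V_th = 3.64 V, R_th = 190 Ω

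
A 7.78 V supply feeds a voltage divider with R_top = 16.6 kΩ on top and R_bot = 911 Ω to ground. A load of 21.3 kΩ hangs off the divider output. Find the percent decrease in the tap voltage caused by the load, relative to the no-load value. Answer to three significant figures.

3.90 %

The divider's output (Thévenin) resistance is R_top‖R_bot = 863.6 Ω.
Fractional drop under load = R_th/(R_th + R_L) = 863.6 / (863.6 + 21300) = 0.03897.
So the output falls by 3.90 %.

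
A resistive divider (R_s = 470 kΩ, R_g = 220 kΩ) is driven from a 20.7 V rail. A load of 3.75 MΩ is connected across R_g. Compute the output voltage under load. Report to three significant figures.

The load sits in parallel with R_g: R_g‖R_L = (220 × 3750) / (220 + 3750) = 207.8 kΩ.
V_out = 20.7 × 207.8 / (470 + 207.8) = 20.7 × 207.8/677.8 = 6.35 V.

V_out ≈ 6.35 V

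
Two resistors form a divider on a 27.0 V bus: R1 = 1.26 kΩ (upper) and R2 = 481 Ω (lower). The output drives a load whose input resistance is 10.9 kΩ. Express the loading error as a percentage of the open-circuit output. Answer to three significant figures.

The divider's output (Thévenin) resistance is R1‖R2 = 348.1 Ω.
Fractional drop under load = R_th/(R_th + R_L) = 348.1 / (348.1 + 10900) = 0.03095.
So the output falls by 3.09 %.

3.09 %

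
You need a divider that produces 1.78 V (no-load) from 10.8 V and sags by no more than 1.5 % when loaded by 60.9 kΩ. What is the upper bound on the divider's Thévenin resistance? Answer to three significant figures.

R_th ≤ 927 Ω

Loading drop = R_th/(R_th + R_L) ≤ 0.0150, so R_th ≤ R_L · ε/(1−ε) = 60.9 kΩ × 0.0150/0.9850 = 927 Ω.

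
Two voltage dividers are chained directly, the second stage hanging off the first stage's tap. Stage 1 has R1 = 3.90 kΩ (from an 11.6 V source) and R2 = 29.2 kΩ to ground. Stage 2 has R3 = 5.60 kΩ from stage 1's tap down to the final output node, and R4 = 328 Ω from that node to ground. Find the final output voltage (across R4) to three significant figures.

Stage 2 presents R3+R4 = 5928 Ω as a load on stage 1's tap.
Stage 1's lower leg becomes R2‖(R3+R4) = 4928 Ω, so V_mid = 11.6 × 4928/8828 = 6.475 V.
Stage 2 is itself unloaded: V_out = V_mid × R4/(R3+R4) = 6.475 × 328/5928 = 0.358 V.

V_out ≈ 0.358 V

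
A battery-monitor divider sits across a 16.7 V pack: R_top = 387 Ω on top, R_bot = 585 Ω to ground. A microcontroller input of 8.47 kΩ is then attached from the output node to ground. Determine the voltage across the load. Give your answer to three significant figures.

V_out ≈ 9.78 V

The load sits in parallel with R_bot: R_bot‖R_L = (585 × 8470) / (585 + 8470) = 547.2 Ω.
V_out = 16.7 × 547.2 / (387 + 547.2) = 16.7 × 547.2/934.2 = 9.78 V.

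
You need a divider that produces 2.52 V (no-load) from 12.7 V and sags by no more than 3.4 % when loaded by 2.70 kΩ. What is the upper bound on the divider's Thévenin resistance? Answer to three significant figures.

R_th ≤ 95.0 Ω

Loading drop = R_th/(R_th + R_L) ≤ 0.0340, so R_th ≤ R_L · ε/(1−ε) = 2.70 kΩ × 0.0340/0.9660 = 95.0 Ω.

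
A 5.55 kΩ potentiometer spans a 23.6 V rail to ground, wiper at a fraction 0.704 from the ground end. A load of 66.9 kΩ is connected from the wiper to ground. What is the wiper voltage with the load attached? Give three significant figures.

The wiper splits the pot into (1−α)R = 1.643 kΩ above and αR = 3.907 kΩ below.
Lower section ‖ load = 3.692 kΩ.
V_wiper = 23.6 × 3.692/(1.643 + 3.692) = 16.3 V.

V ≈ 16.3 V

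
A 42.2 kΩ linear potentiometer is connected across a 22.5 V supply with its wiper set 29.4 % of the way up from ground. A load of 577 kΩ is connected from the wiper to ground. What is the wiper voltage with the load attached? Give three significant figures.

The wiper splits the pot into (1−α)R = 29.79 kΩ above and αR = 12.41 kΩ below.
Lower section ‖ load = 12.15 kΩ.
V_wiper = 22.5 × 12.15/(29.79 + 12.15) = 6.52 V.

V ≈ 6.52 V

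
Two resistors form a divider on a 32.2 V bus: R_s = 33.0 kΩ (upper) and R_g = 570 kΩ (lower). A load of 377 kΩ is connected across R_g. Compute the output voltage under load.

The load sits in parallel with R_g: R_g‖R_L = (570 × 377) / (570 + 377) = 226.9 kΩ.
V_out = 32.2 × 226.9 / (33.0 + 226.9) = 32.2 × 226.9/259.9 = 28.1 V.
(Unloaded it would have been 30.4 V.)

V_out ≈ 28.1 V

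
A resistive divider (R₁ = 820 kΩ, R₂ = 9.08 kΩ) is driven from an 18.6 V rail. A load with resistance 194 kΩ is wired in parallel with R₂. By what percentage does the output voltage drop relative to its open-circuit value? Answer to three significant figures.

The divider's output (Thévenin) resistance is R₁‖R₂ = 8.981 kΩ.
Fractional drop under load = R_th/(R_th + R_L) = 8.981 / (8.981 + 194) = 0.04424.
So the output falls by 4.42 %.

4.42 %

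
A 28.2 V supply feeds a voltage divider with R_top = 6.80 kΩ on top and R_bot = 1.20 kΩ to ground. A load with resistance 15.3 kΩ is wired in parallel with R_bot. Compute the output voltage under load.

V_out ≈ 3.97 V

The load sits in parallel with R_bot: R_bot‖R_L = (1.20 × 15.3) / (1.20 + 15.3) = 1.113 kΩ.
V_out = 28.2 × 1.113 / (6.80 + 1.113) = 28.2 × 1.113/7.913 = 3.97 V.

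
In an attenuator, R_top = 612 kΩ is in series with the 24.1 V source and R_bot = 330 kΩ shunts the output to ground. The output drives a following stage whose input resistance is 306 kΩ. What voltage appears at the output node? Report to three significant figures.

The load sits in parallel with R_bot: R_bot‖R_L = (330 × 306) / (330 + 306) = 158.8 kΩ.
V_out = 24.1 × 158.8 / (612 + 158.8) = 24.1 × 158.8/770.8 = 4.96 V.

V_out ≈ 4.96 V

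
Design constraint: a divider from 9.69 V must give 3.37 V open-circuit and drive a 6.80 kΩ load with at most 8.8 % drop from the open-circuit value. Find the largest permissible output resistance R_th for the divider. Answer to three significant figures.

R_th ≤ 656 Ω

Loading drop = R_th/(R_th + R_L) ≤ 0.0880, so R_th ≤ R_L · ε/(1−ε) = 6.80 kΩ × 0.0880/0.9120 = 656 Ω.
(Any R1, R2 with R2/(R1+R2) = 0.348 and R1‖R2 ≤ 656 Ω will meet the spec.)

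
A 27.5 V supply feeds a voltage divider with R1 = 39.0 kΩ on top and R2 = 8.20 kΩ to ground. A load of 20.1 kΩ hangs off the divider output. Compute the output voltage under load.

V_out ≈ 3.57 V

The load sits in parallel with R2: R2‖R_L = (8.20 × 20.1) / (8.20 + 20.1) = 5.824 kΩ.
V_out = 27.5 × 5.824 / (39.0 + 5.824) = 27.5 × 5.824/44.82 = 3.57 V.
(Unloaded it would have been 4.78 V.)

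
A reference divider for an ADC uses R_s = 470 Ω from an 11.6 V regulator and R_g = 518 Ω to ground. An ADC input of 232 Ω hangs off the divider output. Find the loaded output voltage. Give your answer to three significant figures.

V_out ≈ 2.95 V

The load sits in parallel with R_g: R_g‖R_L = (518 × 232) / (518 + 232) = 160.2 Ω.
V_out = 11.6 × 160.2 / (470 + 160.2) = 11.6 × 160.2/630.2 = 2.95 V.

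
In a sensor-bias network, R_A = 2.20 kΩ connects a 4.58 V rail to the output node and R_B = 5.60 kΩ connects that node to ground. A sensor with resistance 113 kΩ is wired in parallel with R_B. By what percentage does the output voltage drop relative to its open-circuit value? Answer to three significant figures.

The divider's output (Thévenin) resistance is R_A‖R_B = 1.579 kΩ.
Fractional drop under load = R_th/(R_th + R_L) = 1.579 / (1.579 + 113) = 0.01379.
So the output falls by 1.38 %.

1.38 %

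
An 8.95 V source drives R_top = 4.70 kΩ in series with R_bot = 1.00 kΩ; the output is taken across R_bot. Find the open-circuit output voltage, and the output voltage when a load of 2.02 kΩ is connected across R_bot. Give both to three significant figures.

Unloaded: 1.57 V; loaded: 1.12 V

Open-circuit: V = 8.95 × 1.00/(4.70 + 1.00) = 1.57 V.
With the load, R_bot becomes R_bot‖R_L = 0.6689 kΩ, so V = 8.95 × 0.6689/5.369 = 1.12 V.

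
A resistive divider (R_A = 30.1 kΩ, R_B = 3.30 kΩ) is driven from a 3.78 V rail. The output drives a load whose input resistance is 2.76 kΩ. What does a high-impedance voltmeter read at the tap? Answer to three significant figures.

The load sits in parallel with R_B: R_B‖R_L = (3.30 × 2.76) / (3.30 + 2.76) = 1.503 kΩ.
V_out = 3.78 × 1.503 / (30.1 + 1.503) = 3.78 × 1.503/31.60 = 0.180 V.
(Unloaded it would have been 0.373 V.)

V_out ≈ 0.180 V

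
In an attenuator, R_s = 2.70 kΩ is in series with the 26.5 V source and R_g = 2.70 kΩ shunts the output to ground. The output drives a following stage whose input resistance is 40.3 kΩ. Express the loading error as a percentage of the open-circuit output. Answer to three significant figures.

3.24 %

The divider's output (Thévenin) resistance is R_s‖R_g = 1.350 kΩ.
Fractional drop under load = R_th/(R_th + R_L) = 1.350 / (1.350 + 40.3) = 0.03241.
So the output falls by 3.24 %.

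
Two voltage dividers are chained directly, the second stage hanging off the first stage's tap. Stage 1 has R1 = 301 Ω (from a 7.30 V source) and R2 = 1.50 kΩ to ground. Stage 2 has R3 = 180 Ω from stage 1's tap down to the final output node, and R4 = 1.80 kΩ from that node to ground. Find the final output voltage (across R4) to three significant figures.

Stage 2 presents R3+R4 = 1980 Ω as a load on stage 1's tap.
Stage 1's lower leg becomes R2‖(R3+R4) = 853.4 Ω, so V_mid = 7.30 × 853.4/1154 = 5.397 V.
Stage 2 is itself unloaded: V_out = V_mid × R4/(R3+R4) = 5.397 × 1800/1980 = 4.91 V.

V_out ≈ 4.91 V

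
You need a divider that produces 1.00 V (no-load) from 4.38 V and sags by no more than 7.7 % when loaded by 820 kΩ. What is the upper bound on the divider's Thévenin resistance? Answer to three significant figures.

R_th ≤ 68.4 kΩ

Loading drop = R_th/(R_th + R_L) ≤ 0.0770, so R_th ≤ R_L · ε/(1−ε) = 820 kΩ × 0.0770/0.9230 = 68.4 kΩ.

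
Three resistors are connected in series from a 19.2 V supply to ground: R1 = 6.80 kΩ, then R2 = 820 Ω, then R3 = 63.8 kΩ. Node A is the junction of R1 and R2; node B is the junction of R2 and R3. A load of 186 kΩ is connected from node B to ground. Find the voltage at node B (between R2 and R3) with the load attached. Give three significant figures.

V ≈ 16.5 V

At node B, R3 is in parallel with the load: R3‖R_L = 47510 Ω.
Below node A the resistance is R2 + (R3‖R_L) = 48330 Ω, so V_A = 19.2 × 48330/55130 = 16.83 V.
Then V_B = V_A × (R3‖R_L)/(R2 + R3‖R_L) = 16.83 × 47510/48330 = 16.5 V.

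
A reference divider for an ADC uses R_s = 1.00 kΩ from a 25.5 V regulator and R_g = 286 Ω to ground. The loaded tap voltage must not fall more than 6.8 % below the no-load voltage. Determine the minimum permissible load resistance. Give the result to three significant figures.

Output resistance R_th = R_s‖R_g = (1000 × 286)/1286 = 222.4 Ω.
The fractional drop is R_th/(R_th + R_L); requiring this ≤ 0.0680 gives R_L ≥ R_th(1/0.0680 − 1) = 222.4 × 13.71 = 3.05 kΩ.

R_L(min) ≈ 3.05 kΩ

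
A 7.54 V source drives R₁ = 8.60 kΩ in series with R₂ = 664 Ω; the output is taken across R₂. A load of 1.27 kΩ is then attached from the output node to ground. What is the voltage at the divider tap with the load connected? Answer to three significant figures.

V_out ≈ 0.364 V

The load sits in parallel with R₂: R₂‖R_L = (664 × 1270) / (664 + 1270) = 436.0 Ω.
V_out = 7.54 × 436.0 / (8600 + 436.0) = 7.54 × 436.0/9036 = 0.364 V.
(Unloaded it would have been 0.540 V.)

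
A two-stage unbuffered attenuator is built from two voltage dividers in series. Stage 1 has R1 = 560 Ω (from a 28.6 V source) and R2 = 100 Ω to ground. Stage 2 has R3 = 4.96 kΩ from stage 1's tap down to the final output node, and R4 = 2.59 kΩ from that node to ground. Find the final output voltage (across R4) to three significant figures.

V_out ≈ 1.47 V

Stage 2 presents R3+R4 = 7550 Ω as a load on stage 1's tap.
Stage 1's lower leg becomes R2‖(R3+R4) = 98.69 Ω, so V_mid = 28.6 × 98.69/658.7 = 4.285 V.
Stage 2 is itself unloaded: V_out = V_mid × R4/(R3+R4) = 4.285 × 2590/7550 = 1.47 V.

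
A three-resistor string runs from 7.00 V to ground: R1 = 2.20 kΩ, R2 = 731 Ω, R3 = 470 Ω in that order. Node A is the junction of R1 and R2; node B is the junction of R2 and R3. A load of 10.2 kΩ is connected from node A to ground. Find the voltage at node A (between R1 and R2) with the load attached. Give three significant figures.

V ≈ 2.30 V

Below node A the series string R2+R3 = 1201 Ω sits in parallel with the 10200 Ω load: 1074 Ω.
V_A = 7.00 × 1074/(2200 + 1074) = 2.30 V.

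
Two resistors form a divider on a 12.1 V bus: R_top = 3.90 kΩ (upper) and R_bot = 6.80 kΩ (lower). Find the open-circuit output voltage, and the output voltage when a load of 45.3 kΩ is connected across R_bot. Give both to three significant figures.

Unloaded: 7.69 V; loaded: 7.29 V

Open-circuit: V = 12.1 × 6.80/(3.90 + 6.80) = 7.69 V.
With the load, R_bot becomes R_bot‖R_L = 5.912 kΩ, so V = 12.1 × 5.912/9.812 = 7.29 V.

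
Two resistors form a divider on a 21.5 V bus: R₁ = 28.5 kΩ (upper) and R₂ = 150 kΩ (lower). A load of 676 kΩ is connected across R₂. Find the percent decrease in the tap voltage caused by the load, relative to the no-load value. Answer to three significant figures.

3.42 %

The divider's output (Thévenin) resistance is R₁‖R₂ = 23.95 kΩ.
Fractional drop under load = R_th/(R_th + R_L) = 23.95 / (23.95 + 676) = 0.03422.
So the output falls by 3.42 %.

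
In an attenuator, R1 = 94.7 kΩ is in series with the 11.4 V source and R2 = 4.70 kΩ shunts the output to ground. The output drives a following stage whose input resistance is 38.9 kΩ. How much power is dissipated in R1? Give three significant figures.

Total resistance from the source is R1 + (R2‖R_L) = 98.89 kΩ, so I = 11.4/98.89 kΩ = 0.1153 mA.
P = I²·R1 = (0.1153 mA)² × 94.7 kΩ = 1.26 mW.

P ≈ 1.26 mW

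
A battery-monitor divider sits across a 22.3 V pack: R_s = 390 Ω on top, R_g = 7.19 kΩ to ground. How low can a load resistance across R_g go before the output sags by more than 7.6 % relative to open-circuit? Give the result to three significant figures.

Output resistance R_th = R_s‖R_g = (390 × 7190)/7580 = 369.9 Ω.
The fractional drop is R_th/(R_th + R_L); requiring this ≤ 0.0760 gives R_L ≥ R_th(1/0.0760 − 1) = 369.9 × 12.16 = 4.50 kΩ.

R_L(min) ≈ 4.50 kΩ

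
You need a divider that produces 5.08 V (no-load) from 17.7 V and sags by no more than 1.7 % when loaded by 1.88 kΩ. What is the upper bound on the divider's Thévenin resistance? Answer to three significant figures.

R_th ≤ 32.5 Ω

Loading drop = R_th/(R_th + R_L) ≤ 0.0170, so R_th ≤ R_L · ε/(1−ε) = 1.88 kΩ × 0.0170/0.9830 = 32.5 Ω.
(Any R1, R2 with R2/(R1+R2) = 0.287 and R1‖R2 ≤ 32.5 Ω will meet the spec.)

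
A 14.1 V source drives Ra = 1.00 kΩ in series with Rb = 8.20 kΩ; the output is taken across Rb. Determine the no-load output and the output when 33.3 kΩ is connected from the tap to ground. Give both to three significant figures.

Open-circuit: V = 14.1 × 8.20/(1.00 + 8.20) = 12.6 V.
With the load, Rb becomes Rb‖R_L = 6.580 kΩ, so V = 14.1 × 6.580/7.580 = 12.2 V.

Unloaded: 12.6 V; loaded: 12.2 V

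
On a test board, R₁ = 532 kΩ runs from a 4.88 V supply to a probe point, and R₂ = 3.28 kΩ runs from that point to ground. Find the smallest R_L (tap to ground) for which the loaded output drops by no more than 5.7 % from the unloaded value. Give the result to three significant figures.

R_L(min) ≈ 53.9 kΩ

Output resistance R_th = R₁‖R₂ = (532 × 3.28)/535.3 = 3.260 kΩ.
The fractional drop is R_th/(R_th + R_L); requiring this ≤ 0.0570 gives R_L ≥ R_th(1/0.0570 − 1) = 3.260 × 16.54 = 53.9 kΩ.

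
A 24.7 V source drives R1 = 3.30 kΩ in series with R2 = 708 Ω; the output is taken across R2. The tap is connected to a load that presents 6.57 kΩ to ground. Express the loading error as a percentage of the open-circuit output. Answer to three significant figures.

Unloaded V = 24.7 × 708/4008 = 4.3632 V.
Loaded: R2‖R_L = 639.1 Ω, giving V = 24.7 × 639.1/3939 = 4.0076 V.
Drop = (4.3632 − 4.0076) / 4.3632 = 8.15 %.

8.15 %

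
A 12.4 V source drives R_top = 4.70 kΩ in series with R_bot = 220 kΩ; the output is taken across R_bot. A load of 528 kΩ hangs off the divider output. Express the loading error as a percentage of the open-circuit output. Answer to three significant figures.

0.864 %

The divider's output (Thévenin) resistance is R_top‖R_bot = 4.602 kΩ.
Fractional drop under load = R_th/(R_th + R_L) = 4.602 / (4.602 + 528) = 0.008640.
So the output falls by 0.864 %.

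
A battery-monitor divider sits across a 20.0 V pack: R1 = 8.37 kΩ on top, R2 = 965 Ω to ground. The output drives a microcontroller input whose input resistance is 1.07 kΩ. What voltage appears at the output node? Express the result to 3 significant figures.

V_out ≈ 1.14 V

The load sits in parallel with R2: R2‖R_L = (965 × 1070) / (965 + 1070) = 507.4 Ω.
V_out = 20.0 × 507.4 / (8370 + 507.4) = 20.0 × 507.4/8877 = 1.14 V.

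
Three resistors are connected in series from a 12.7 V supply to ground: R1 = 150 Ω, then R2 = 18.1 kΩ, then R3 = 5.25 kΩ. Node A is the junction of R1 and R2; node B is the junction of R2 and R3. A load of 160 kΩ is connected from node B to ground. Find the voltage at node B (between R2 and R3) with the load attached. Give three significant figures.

At node B, R3 is in parallel with the load: R3‖R_L = 5083 Ω.
Below node A the resistance is R2 + (R3‖R_L) = 23180 Ω, so V_A = 12.7 × 23180/23330 = 12.62 V.
Then V_B = V_A × (R3‖R_L)/(R2 + R3‖R_L) = 12.62 × 5083/23180 = 2.77 V.

V ≈ 2.77 V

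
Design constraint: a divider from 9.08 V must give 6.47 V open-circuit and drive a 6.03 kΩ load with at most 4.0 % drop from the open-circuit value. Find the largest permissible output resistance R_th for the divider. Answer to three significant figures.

R_th ≤ 251 Ω

Loading drop = R_th/(R_th + R_L) ≤ 0.0400, so R_th ≤ R_L · ε/(1−ε) = 6.03 kΩ × 0.0400/0.9600 = 251 Ω.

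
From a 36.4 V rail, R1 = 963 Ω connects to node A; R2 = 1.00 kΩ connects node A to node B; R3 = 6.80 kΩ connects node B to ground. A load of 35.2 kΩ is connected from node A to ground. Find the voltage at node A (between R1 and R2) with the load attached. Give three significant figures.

Below node A the series string R2+R3 = 7800 Ω sits in parallel with the 35200 Ω load: 6385 Ω.
V_A = 36.4 × 6385/(963 + 6385) = 31.6 V.

V ≈ 31.6 V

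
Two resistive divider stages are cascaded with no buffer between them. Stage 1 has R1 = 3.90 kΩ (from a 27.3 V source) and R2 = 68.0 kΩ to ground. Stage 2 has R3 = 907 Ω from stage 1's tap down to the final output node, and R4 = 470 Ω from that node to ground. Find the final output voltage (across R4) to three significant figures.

Stage 2 presents R3+R4 = 1377 Ω as a load on stage 1's tap.
Stage 1's lower leg becomes R2‖(R3+R4) = 1350 Ω, so V_mid = 27.3 × 1350/5250 = 7.019 V.
Stage 2 is itself unloaded: V_out = V_mid × R4/(R3+R4) = 7.019 × 470/1377 = 2.40 V.

V_out ≈ 2.40 V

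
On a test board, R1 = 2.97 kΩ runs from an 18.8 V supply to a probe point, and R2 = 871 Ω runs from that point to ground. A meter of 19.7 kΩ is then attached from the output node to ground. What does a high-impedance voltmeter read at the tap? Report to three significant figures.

V_out ≈ 4.12 V

The load sits in parallel with R2: R2‖R_L = (871 × 19700) / (871 + 19700) = 834.1 Ω.
V_out = 18.8 × 834.1 / (2970 + 834.1) = 18.8 × 834.1/3804 = 4.12 V.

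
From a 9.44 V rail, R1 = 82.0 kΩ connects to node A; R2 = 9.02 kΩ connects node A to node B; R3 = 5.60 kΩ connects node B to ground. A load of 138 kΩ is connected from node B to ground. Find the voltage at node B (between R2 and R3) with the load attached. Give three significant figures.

At node B, R3 is in parallel with the load: R3‖R_L = 5.382 kΩ.
Below node A the resistance is R2 + (R3‖R_L) = 14.40 kΩ, so V_A = 9.44 × 14.40/96.40 = 1.410 V.
Then V_B = V_A × (R3‖R_L)/(R2 + R3‖R_L) = 1.410 × 5.382/14.40 = 0.527 V.

V ≈ 0.527 V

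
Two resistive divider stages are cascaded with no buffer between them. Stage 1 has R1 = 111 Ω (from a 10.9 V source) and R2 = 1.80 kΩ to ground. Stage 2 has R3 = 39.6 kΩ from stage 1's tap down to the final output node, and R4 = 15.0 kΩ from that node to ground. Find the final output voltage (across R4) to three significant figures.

V_out ≈ 2.82 V

Stage 2 presents R3+R4 = 54600 Ω as a load on stage 1's tap.
Stage 1's lower leg becomes R2‖(R3+R4) = 1743 Ω, so V_mid = 10.9 × 1743/1854 = 10.25 V.
Stage 2 is itself unloaded: V_out = V_mid × R4/(R3+R4) = 10.25 × 15000/54600 = 2.82 V.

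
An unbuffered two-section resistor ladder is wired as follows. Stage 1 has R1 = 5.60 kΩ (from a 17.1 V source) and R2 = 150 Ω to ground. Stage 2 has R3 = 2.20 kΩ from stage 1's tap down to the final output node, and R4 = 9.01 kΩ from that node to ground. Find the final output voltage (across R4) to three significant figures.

Stage 2 presents R3+R4 = 11210 Ω as a load on stage 1's tap.
Stage 1's lower leg becomes R2‖(R3+R4) = 148.0 Ω, so V_mid = 17.1 × 148.0/5748 = 0.4403 V.
Stage 2 is itself unloaded: V_out = V_mid × R4/(R3+R4) = 0.4403 × 9010/11210 = 0.354 V.

V_out ≈ 0.354 V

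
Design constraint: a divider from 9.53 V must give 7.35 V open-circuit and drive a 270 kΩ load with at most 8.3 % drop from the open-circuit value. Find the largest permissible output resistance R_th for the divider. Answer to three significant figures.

R_th ≤ 24.4 kΩ

Loading drop = R_th/(R_th + R_L) ≤ 0.0830, so R_th ≤ R_L · ε/(1−ε) = 270 kΩ × 0.0830/0.9170 = 24.4 kΩ.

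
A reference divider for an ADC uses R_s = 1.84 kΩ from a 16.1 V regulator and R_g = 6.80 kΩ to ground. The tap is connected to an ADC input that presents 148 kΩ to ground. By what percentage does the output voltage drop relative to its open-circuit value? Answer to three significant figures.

0.969 %

The divider's output (Thévenin) resistance is R_s‖R_g = 1.448 kΩ.
Fractional drop under load = R_th/(R_th + R_L) = 1.448 / (1.448 + 148) = 0.009690.
So the output falls by 0.969 %.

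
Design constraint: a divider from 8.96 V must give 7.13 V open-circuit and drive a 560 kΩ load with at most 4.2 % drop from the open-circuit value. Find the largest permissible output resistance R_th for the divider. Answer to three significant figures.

R_th ≤ 24.6 kΩ

Loading drop = R_th/(R_th + R_L) ≤ 0.0420, so R_th ≤ R_L · ε/(1−ε) = 560 kΩ × 0.0420/0.9580 = 24.6 kΩ.
(Any R1, R2 with R2/(R1+R2) = 0.796 and R1‖R2 ≤ 24.6 kΩ will meet the spec.)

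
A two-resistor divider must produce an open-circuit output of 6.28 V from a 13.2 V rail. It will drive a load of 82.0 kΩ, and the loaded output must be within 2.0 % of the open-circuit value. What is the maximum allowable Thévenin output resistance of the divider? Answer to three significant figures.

R_th ≤ 1.67 kΩ

Loading drop = R_th/(R_th + R_L) ≤ 0.0200, so R_th ≤ R_L · ε/(1−ε) = 82.0 kΩ × 0.0200/0.9800 = 1.67 kΩ.
(Any R1, R2 with R2/(R1+R2) = 0.476 and R1‖R2 ≤ 1.67 kΩ will meet the spec.)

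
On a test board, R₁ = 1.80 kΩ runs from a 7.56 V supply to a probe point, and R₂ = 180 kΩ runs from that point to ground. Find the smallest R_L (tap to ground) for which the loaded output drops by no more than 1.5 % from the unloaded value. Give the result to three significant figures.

R_L(min) ≈ 117 kΩ

Output resistance R_th = R₁‖R₂ = (1.80 × 180)/181.8 = 1.782 kΩ.
The fractional drop is R_th/(R_th + R_L); requiring this ≤ 0.0150 gives R_L ≥ R_th(1/0.0150 − 1) = 1.782 × 65.67 = 117 kΩ.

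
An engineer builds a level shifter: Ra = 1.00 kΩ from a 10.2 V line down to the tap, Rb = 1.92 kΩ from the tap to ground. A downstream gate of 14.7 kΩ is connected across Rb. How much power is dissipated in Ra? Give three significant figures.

P ≈ 14.3 mW

Total resistance from the source is Ra + (Rb‖R_L) = 2.698 kΩ, so I = 10.2/2.698 kΩ = 3.780 mA.
P = I²·Ra = (3.780 mA)² × 1.00 kΩ = 14.3 mW.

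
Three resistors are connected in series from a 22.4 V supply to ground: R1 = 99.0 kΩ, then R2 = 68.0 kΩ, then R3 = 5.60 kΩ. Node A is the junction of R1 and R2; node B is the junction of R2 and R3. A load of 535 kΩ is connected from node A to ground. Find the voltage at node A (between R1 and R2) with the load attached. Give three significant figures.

Below node A the series string R2+R3 = 73.60 kΩ sits in parallel with the 535 kΩ load: 64.70 kΩ.
V_A = 22.4 × 64.70/(99.0 + 64.70) = 8.85 V.

V ≈ 8.85 V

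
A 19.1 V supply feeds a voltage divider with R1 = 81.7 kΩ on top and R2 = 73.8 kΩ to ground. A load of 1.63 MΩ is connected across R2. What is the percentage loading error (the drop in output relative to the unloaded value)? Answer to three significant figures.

2.32 %

The divider's output (Thévenin) resistance is R1‖R2 = 38.77 kΩ.
Fractional drop under load = R_th/(R_th + R_L) = 38.77 / (38.77 + 1630) = 0.02324.
So the output falls by 2.32 %.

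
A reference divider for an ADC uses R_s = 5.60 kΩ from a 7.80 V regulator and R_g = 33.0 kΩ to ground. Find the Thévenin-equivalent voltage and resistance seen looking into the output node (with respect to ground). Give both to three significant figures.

V_th = 6.67 V, R_th = 4.79 kΩ

V_th is the open-circuit tap voltage: 7.80 × 33.0/(5.60 + 33.0) = 6.67 V.
With the supply zeroed, R_s and R_g appear in parallel from the tap: R_th = R_s‖R_g = (5.60 × 33.0)/38.60 = 4.79 kΩ.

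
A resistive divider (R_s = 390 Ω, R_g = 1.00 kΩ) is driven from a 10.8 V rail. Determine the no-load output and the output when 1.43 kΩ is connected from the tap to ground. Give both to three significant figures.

Unloaded: 7.77 V; loaded: 6.50 V

Open-circuit: V = 10.8 × 1000/(390 + 1000) = 7.77 V.
With the load, R_g becomes R_g‖R_L = 588.5 Ω, so V = 10.8 × 588.5/978.5 = 6.50 V.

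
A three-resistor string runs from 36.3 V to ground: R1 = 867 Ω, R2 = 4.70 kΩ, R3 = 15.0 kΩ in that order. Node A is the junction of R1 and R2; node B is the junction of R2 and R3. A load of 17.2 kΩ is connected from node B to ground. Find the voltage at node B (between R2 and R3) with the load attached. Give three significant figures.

V ≈ 21.4 V

At node B, R3 is in parallel with the load: R3‖R_L = 8012 Ω.
Below node A the resistance is R2 + (R3‖R_L) = 12710 Ω, so V_A = 36.3 × 12710/13580 = 33.98 V.
Then V_B = V_A × (R3‖R_L)/(R2 + R3‖R_L) = 33.98 × 8012/12710 = 21.4 V.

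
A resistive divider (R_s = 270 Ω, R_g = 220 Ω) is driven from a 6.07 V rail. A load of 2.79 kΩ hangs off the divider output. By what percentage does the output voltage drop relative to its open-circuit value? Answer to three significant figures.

4.16 %

The divider's output (Thévenin) resistance is R_s‖R_g = 121.2 Ω.
Fractional drop under load = R_th/(R_th + R_L) = 121.2 / (121.2 + 2790) = 0.04164.
So the output falls by 4.16 %.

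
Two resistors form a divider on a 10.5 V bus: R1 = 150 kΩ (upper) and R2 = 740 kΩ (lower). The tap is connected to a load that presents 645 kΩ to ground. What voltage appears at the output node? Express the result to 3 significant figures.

The load sits in parallel with R2: R2‖R_L = (740 × 645) / (740 + 645) = 344.6 kΩ.
V_out = 10.5 × 344.6 / (150 + 344.6) = 10.5 × 344.6/494.6 = 7.32 V.

V_out ≈ 7.32 V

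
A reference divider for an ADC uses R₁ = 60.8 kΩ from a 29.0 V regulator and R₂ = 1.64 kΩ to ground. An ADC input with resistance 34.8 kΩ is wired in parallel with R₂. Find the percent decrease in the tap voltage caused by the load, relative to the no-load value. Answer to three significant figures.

The divider's output (Thévenin) resistance is R₁‖R₂ = 1.597 kΩ.
Fractional drop under load = R_th/(R_th + R_L) = 1.597 / (1.597 + 34.8) = 0.04388.
So the output falls by 4.39 %.

4.39 %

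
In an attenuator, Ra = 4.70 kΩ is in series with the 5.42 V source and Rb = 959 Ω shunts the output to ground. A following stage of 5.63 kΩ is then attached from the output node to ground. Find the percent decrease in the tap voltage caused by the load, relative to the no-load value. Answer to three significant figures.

The divider's output (Thévenin) resistance is Ra‖Rb = 796.5 Ω.
Fractional drop under load = R_th/(R_th + R_L) = 796.5 / (796.5 + 5630) = 0.1239.
So the output falls by 12.4 %.

12.4 %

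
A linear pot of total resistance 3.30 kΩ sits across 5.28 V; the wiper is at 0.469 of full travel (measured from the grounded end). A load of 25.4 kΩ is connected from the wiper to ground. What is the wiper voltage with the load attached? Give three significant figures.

The wiper splits the pot into (1−α)R = 1.752 kΩ above and αR = 1.548 kΩ below.
Lower section ‖ load = 1.459 kΩ.
V_wiper = 5.28 × 1.459/(1.752 + 1.459) = 2.40 V.

V ≈ 2.40 V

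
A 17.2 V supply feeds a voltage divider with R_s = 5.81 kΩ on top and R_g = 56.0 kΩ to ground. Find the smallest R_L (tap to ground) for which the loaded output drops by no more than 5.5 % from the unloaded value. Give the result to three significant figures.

Output resistance R_th = R_s‖R_g = (5.81 × 56.0)/61.81 = 5.264 kΩ.
The fractional drop is R_th/(R_th + R_L); requiring this ≤ 0.0550 gives R_L ≥ R_th(1/0.0550 − 1) = 5.264 × 17.18 = 90.4 kΩ.

R_L(min) ≈ 90.4 kΩ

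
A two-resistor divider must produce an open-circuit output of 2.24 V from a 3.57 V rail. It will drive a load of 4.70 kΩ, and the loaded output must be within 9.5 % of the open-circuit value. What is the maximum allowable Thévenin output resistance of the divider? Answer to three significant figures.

Loading drop = R_th/(R_th + R_L) ≤ 0.0950, so R_th ≤ R_L · ε/(1−ε) = 4.70 kΩ × 0.0950/0.9050 = 493 Ω.
(Any R1, R2 with R2/(R1+R2) = 0.627 and R1‖R2 ≤ 493 Ω will meet the spec.)

R_th ≤ 493 Ω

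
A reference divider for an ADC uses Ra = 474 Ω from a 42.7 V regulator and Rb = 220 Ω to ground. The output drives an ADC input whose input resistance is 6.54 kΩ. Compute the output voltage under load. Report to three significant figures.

V_out ≈ 13.2 V

The load sits in parallel with Rb: Rb‖R_L = (220 × 6540) / (220 + 6540) = 212.8 Ω.
V_out = 42.7 × 212.8 / (474 + 212.8) = 42.7 × 212.8/686.8 = 13.2 V.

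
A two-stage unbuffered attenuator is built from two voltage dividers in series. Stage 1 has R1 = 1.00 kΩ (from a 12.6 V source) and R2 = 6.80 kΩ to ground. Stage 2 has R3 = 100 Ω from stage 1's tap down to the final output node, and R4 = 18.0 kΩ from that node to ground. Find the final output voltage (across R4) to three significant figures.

Stage 2 presents R3+R4 = 18100 Ω as a load on stage 1's tap.
Stage 1's lower leg becomes R2‖(R3+R4) = 4943 Ω, so V_mid = 12.6 × 4943/5943 = 10.48 V.
Stage 2 is itself unloaded: V_out = V_mid × R4/(R3+R4) = 10.48 × 18000/18100 = 10.4 V.

V_out ≈ 10.4 V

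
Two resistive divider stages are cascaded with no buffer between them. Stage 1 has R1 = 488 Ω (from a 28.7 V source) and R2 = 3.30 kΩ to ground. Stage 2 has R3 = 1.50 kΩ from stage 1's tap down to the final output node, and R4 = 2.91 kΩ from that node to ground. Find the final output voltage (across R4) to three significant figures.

V_out ≈ 15.0 V

Stage 2 presents R3+R4 = 4410 Ω as a load on stage 1's tap.
Stage 1's lower leg becomes R2‖(R3+R4) = 1888 Ω, so V_mid = 28.7 × 1888/2376 = 22.80 V.
Stage 2 is itself unloaded: V_out = V_mid × R4/(R3+R4) = 22.80 × 2910/4410 = 15.0 V.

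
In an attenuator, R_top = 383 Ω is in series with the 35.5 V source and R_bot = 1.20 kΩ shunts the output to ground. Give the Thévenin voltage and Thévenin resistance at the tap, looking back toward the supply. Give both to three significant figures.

V_th is the open-circuit tap voltage: 35.5 × 1200/(383 + 1200) = 26.9 V.
With the supply zeroed, R_top and R_bot appear in parallel from the tap: R_th = R_top‖R_bot = (383 × 1200)/1583 = 290 Ω.

V_th = 26.9 V, R_th = 290 Ω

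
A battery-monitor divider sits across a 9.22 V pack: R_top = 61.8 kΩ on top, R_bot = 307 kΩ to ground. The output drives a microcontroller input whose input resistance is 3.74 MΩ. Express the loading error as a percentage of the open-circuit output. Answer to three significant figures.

1.36 %

The divider's output (Thévenin) resistance is R_top‖R_bot = 51.44 kΩ.
Fractional drop under load = R_th/(R_th + R_L) = 51.44 / (51.44 + 3740) = 0.01357.
So the output falls by 1.36 %.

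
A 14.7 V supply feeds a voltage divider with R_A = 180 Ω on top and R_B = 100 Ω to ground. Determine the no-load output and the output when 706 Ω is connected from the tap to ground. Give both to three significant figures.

Unloaded: 5.25 V; loaded: 4.81 V

Open-circuit: V = 14.7 × 100/(180 + 100) = 5.25 V.
With the load, R_B becomes R_B‖R_L = 87.59 Ω, so V = 14.7 × 87.59/267.6 = 4.81 V.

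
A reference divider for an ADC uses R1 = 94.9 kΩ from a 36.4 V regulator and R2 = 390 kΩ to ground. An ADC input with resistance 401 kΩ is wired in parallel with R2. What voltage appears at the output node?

The load sits in parallel with R2: R2‖R_L = (390 × 401) / (390 + 401) = 197.7 kΩ.
V_out = 36.4 × 197.7 / (94.9 + 197.7) = 36.4 × 197.7/292.6 = 24.6 V.

V_out ≈ 24.6 V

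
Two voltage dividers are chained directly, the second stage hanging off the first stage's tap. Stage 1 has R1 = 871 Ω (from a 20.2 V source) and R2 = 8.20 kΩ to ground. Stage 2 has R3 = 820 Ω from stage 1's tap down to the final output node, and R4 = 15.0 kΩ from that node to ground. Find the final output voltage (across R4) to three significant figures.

V_out ≈ 16.5 V

Stage 2 presents R3+R4 = 15820 Ω as a load on stage 1's tap.
Stage 1's lower leg becomes R2‖(R3+R4) = 5401 Ω, so V_mid = 20.2 × 5401/6272 = 17.39 V.
Stage 2 is itself unloaded: V_out = V_mid × R4/(R3+R4) = 17.39 × 15000/15820 = 16.5 V.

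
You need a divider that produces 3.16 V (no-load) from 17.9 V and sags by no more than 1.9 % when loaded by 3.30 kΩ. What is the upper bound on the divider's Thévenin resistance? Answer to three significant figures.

Loading drop = R_th/(R_th + R_L) ≤ 0.0190, so R_th ≤ R_L · ε/(1−ε) = 3.30 kΩ × 0.0190/0.9810 = 63.9 Ω.
(Any R1, R2 with R2/(R1+R2) = 0.177 and R1‖R2 ≤ 63.9 Ω will meet the spec.)

R_th ≤ 63.9 Ω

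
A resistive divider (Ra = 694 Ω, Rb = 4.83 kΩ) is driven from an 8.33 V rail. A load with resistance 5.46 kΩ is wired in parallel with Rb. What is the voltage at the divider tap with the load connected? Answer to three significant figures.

The load sits in parallel with Rb: Rb‖R_L = (4830 × 5460) / (4830 + 5460) = 2563 Ω.
V_out = 8.33 × 2563 / (694 + 2563) = 8.33 × 2563/3257 = 6.55 V.
(Unloaded it would have been 7.28 V.)

V_out ≈ 6.55 V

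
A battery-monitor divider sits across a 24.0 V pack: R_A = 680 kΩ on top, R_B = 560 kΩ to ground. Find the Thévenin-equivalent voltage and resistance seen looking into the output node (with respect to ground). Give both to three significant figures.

V_th = 10.8 V, R_th = 307 kΩ

V_th is the open-circuit tap voltage: 24.0 × 560/(680 + 560) = 10.8 V.
With the supply zeroed, R_A and R_B appear in parallel from the tap: R_th = R_A‖R_B = (680 × 560)/1240 = 307 kΩ.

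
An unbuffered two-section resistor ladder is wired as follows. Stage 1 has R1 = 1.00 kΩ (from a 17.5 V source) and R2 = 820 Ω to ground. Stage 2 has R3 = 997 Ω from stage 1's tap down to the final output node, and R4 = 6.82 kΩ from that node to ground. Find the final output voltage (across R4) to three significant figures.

Stage 2 presents R3+R4 = 7817 Ω as a load on stage 1's tap.
Stage 1's lower leg becomes R2‖(R3+R4) = 742.1 Ω, so V_mid = 17.5 × 742.1/1742 = 7.455 V.
Stage 2 is itself unloaded: V_out = V_mid × R4/(R3+R4) = 7.455 × 6820/7817 = 6.50 V.

V_out ≈ 6.50 V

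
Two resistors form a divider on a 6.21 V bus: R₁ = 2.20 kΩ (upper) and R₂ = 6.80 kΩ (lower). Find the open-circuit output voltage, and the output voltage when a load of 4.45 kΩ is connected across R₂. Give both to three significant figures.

Open-circuit: V = 6.21 × 6.80/(2.20 + 6.80) = 4.69 V.
With the load, R₂ becomes R₂‖R_L = 2.690 kΩ, so V = 6.21 × 2.690/4.890 = 3.42 V.

Unloaded: 4.69 V; loaded: 3.42 V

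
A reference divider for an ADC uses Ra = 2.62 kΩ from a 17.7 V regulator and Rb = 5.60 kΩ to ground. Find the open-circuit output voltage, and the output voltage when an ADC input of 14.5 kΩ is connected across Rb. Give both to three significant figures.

Open-circuit: V = 17.7 × 5.60/(2.62 + 5.60) = 12.1 V.
With the load, Rb becomes Rb‖R_L = 4.040 kΩ, so V = 17.7 × 4.040/6.660 = 10.7 V.

Unloaded: 12.1 V; loaded: 10.7 V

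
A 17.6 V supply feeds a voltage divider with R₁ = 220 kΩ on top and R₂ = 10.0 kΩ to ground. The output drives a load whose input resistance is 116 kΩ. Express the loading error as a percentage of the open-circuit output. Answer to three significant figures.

The divider's output (Thévenin) resistance is R₁‖R₂ = 9.565 kΩ.
Fractional drop under load = R_th/(R_th + R_L) = 9.565 / (9.565 + 116) = 0.07618.
So the output falls by 7.62 %.

7.62 %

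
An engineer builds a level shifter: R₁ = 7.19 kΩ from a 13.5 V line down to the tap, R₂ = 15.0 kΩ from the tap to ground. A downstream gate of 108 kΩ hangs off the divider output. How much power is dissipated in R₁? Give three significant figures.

P ≈ 3.16 mW

Total resistance from the source is R₁ + (R₂‖R_L) = 20.36 kΩ, so I = 13.5/20.36 kΩ = 0.6630 mA.
P = I²·R₁ = (0.6630 mA)² × 7.19 kΩ = 3.16 mW.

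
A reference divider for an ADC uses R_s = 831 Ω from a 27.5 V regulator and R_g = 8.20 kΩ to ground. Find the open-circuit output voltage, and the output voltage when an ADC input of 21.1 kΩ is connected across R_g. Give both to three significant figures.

Open-circuit: V = 27.5 × 8200/(831 + 8200) = 25.0 V.
With the load, R_g becomes R_g‖R_L = 5905 Ω, so V = 27.5 × 5905/6736 = 24.1 V.

Unloaded: 25.0 V; loaded: 24.1 V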